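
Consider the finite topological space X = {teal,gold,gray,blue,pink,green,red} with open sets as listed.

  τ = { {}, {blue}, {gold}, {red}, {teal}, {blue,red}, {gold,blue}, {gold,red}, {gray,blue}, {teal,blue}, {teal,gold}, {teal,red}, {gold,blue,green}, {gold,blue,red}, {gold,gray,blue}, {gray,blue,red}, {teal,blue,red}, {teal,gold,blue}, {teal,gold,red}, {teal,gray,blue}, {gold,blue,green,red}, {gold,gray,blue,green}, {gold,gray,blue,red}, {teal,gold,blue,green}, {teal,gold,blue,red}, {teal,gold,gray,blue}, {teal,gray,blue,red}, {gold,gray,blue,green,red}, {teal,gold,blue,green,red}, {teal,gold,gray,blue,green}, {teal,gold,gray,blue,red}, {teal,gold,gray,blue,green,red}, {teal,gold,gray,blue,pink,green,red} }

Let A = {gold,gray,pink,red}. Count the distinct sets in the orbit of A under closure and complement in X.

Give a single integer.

cl via duality: int({teal,blue,green}) = {teal,blue}, so X∖{teal,blue} = {gold,gray,pink,green,red}
Write k for closure, c for complement:
  1. A     = {gold,gray,pink,red}
  2. kA    = {gold,gray,pink,green,red}
  3. cA    = {teal,blue,green}
  4. ckA   = {teal,blue}
  5. kcA   = {teal,gray,blue,pink,green}
  6. ckcA  = {gold,red}
  7. kckcA = {gold,pink,green,red}
  8. ckckcA = {teal,gray,blue}
applying k or c yields no new set

8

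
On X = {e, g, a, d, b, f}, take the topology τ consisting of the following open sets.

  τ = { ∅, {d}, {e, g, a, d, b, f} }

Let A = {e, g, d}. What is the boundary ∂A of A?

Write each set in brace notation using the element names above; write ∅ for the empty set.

{e, g, a, b, f}

opens ⊆ A: ∅, {d}; union → int = {d}
complement {a, b, f}; its interior ∅; cl(A) = X∖∅ = {e, g, a, d, b, f}
boundary = {e, g, a, d, b, f} ∖ {d} = {e, g, a, b, f}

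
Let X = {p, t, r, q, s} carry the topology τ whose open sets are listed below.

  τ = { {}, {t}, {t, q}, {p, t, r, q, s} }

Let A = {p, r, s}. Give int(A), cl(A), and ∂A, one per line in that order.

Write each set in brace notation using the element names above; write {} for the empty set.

int(A) = {}
cl(A)  = {p, r, s}
∂A     = {p, r, s}

open subsets of A: {}; so int(A) = {}
closure: X∖int(X∖A) = X∖{t, q} = {p, r, s}
∂A = {p, r, s} minus {} = {p, r, s}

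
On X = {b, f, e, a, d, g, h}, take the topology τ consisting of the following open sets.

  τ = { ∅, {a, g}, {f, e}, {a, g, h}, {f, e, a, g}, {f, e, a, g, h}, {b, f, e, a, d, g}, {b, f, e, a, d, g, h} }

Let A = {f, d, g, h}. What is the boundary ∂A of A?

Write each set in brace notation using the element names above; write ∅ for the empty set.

{b, f, e, a, d, g, h}

U open, U⊆A: ∅. int(A) = ⋃ = ∅
X∖A={b, e, a}, int(X∖A)=∅, hence cl(A)={b, f, e, a, d, g, h}
∂A: remove int from cl → {b, f, e, a, d, g, h}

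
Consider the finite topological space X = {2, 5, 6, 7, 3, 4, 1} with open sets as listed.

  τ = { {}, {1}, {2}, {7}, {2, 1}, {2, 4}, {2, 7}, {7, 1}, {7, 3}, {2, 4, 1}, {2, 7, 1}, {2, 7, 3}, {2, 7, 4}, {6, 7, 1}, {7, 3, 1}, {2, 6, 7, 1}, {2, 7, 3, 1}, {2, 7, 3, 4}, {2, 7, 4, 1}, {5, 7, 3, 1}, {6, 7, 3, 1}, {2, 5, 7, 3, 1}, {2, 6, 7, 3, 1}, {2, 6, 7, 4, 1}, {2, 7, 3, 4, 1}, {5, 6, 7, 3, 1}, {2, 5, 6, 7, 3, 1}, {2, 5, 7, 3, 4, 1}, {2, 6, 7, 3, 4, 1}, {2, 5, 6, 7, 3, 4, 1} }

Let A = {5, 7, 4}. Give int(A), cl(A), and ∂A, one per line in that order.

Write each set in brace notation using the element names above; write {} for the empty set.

int(A) = {7}
cl(A)  = {5, 6, 7, 3, 4}
∂A     = {5, 6, 3, 4}

opens ⊆ A: {}, {7}; union → int = {7}
complement {2, 6, 3, 1}; its interior {2, 1}; cl(A) = X∖{2, 1} = {5, 6, 7, 3, 4}
boundary = {5, 6, 7, 3, 4} ∖ {7} = {5, 6, 3, 4}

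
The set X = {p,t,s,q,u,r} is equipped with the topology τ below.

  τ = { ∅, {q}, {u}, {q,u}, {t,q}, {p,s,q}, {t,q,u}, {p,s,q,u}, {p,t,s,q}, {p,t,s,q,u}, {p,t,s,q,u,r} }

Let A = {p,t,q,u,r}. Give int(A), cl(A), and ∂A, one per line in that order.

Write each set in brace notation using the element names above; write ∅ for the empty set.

U open, U⊆A: ∅, {q}, {u}, {q,u}, {t,q}, {t,q,u}. int(A) = ⋃ = {t,q,u}
X∖A={s}, int(X∖A)=∅, hence cl(A)={p,t,s,q,u,r}
∂A: remove int from cl → {p,s,r}

int(A) = {t,q,u}
cl(A)  = {p,t,s,q,u,r}
∂A     = {p,s,r}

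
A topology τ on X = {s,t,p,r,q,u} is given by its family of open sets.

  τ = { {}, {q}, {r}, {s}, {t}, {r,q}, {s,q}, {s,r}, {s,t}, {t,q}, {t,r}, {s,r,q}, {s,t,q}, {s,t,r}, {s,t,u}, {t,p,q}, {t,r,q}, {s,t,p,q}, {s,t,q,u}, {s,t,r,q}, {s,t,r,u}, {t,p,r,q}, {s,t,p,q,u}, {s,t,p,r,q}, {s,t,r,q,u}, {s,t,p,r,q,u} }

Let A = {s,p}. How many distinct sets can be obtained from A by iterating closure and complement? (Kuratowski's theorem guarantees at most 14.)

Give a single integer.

cl via duality: int({t,r,q,u}) = {t,r,q}, so X∖{t,r,q} = {s,p,u}
Write k for closure, c for complement:
  1. A     = {s,p}
  2. kA    = {s,p,u}
  3. cA    = {t,r,q,u}
  4. ckA   = {t,r,q}
  5. kcA   = {t,p,r,q,u}
  6. ckcA  = {s}
  7. kckcA = {s,u}
  8. ckckcA = {t,p,r,q}
applying k or c yields no new set

8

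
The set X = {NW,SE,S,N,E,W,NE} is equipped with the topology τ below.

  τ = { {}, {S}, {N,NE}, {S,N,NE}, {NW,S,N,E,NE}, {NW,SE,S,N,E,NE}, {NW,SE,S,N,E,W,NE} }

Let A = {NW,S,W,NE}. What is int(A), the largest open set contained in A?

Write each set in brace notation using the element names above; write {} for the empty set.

{S}

open subsets of A: {}, {S}; so int(A) = {S}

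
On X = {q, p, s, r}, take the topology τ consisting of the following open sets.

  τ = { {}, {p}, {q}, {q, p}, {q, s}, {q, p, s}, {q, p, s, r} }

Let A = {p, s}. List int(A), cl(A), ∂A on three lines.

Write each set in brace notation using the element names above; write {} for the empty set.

interior: largest open inside A is {p} (from {}, {p})
cl via duality: int({q, r}) = {q}, so X∖{q} = {p, s, r}
cl∖int = {s, r}

int(A) = {p}
cl(A)  = {p, s, r}
∂A     = {s, r}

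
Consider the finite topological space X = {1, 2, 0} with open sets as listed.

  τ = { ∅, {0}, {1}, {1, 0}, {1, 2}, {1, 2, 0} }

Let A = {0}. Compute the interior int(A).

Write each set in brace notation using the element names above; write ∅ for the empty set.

{0}

U open, U⊆A: ∅, {0}. int(A) = ⋃ = {0}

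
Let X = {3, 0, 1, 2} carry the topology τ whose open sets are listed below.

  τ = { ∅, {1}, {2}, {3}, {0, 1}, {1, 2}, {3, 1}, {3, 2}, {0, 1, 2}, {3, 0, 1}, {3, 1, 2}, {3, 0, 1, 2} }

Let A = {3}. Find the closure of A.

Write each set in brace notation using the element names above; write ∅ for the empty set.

{3}

cl via duality: int({0, 1, 2}) = {0, 1, 2}, so X∖{0, 1, 2} = {3}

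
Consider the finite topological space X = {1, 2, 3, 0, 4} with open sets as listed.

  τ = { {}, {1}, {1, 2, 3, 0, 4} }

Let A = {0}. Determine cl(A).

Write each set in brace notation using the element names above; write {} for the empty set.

cl via duality: int({1, 2, 3, 4}) = {1}, so X∖{1} = {2, 3, 0, 4}

{2, 3, 0, 4}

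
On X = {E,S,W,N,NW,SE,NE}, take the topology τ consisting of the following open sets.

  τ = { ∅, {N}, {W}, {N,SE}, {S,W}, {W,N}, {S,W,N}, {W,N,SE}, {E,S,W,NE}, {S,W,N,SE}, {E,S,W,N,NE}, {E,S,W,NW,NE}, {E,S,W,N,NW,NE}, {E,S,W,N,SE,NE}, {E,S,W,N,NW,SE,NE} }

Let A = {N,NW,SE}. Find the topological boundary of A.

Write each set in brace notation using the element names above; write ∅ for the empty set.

{NW}

opens ⊆ A: ∅, {N}, {N,SE}; union → int = {N,SE}
complement {E,S,W,NE}; its interior {E,S,W,NE}; cl(A) = X∖{E,S,W,NE} = {N,NW,SE}
boundary = {N,NW,SE} ∖ {N,SE} = {NW}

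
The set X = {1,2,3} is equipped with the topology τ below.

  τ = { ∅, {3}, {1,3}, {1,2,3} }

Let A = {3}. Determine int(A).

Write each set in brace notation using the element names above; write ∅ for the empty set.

{3}

interior: largest open inside A is {3} (from ∅, {3})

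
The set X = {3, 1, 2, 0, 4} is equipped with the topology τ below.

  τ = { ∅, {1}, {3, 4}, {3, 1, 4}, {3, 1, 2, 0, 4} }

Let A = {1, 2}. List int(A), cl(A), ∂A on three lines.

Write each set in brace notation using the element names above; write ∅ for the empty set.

int(A) = {1}
cl(A)  = {1, 2, 0}
∂A     = {2, 0}

U open, U⊆A: ∅, {1}. int(A) = ⋃ = {1}
X∖A={3, 0, 4}, int(X∖A)={3, 4}, hence cl(A)={1, 2, 0}
∂A: remove int from cl → {2, 0}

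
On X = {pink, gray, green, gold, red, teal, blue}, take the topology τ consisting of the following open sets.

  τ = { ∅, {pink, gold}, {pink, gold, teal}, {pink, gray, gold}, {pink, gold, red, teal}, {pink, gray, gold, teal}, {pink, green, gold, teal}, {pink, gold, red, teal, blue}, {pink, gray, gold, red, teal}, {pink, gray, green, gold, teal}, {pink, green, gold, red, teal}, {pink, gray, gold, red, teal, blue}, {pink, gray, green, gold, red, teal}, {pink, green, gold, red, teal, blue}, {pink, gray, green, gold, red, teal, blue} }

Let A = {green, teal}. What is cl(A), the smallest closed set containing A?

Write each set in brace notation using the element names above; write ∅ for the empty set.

cl via duality: int({pink, gray, gold, red, blue}) = {pink, gray, gold}, so X∖{pink, gray, gold} = {green, red, teal, blue}

{green, red, teal, blue}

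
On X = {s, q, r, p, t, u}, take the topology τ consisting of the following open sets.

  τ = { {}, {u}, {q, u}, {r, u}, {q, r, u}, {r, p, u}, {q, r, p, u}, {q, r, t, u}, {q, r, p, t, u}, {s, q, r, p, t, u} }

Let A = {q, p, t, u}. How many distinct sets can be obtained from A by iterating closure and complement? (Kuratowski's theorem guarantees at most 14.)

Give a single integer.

6

complement {s, r}; its interior {}; cl(A) = X∖{} = {s, q, r, p, t, u}
With k = closure, c = complement:
  1. A     = {q, p, t, u}
  2. kA    = {s, q, r, p, t, u}
  3. cA    = {s, r}
  4. ckA   = {}
  5. kcA   = {s, r, p, t}
  6. ckcA  = {q, u}
k, c of each give nothing new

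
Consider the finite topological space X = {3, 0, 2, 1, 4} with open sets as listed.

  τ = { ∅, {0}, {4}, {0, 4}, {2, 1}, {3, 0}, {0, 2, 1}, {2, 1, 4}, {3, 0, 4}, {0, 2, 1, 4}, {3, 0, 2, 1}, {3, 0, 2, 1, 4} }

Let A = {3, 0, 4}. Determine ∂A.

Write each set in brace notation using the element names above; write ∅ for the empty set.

∅

opens ⊆ A: ∅, {4}, {0}, {3, 0}, {0, 4}, {3, 0, 4}; union → int = {3, 0, 4}
complement {2, 1}; its interior {2, 1}; cl(A) = X∖{2, 1} = {3, 0, 4}
boundary = {3, 0, 4} ∖ {3, 0, 4} = ∅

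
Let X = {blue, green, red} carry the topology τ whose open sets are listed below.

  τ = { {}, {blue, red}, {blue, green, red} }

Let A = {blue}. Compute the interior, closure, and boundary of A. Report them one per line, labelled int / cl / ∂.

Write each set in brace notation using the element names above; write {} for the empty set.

open subsets of A: {}; so int(A) = {}
closure: X∖int(X∖A) = X∖{} = {blue, green, red}
∂A = {blue, green, red} minus {} = {blue, green, red}

int(A) = {}
cl(A)  = {blue, green, red}
∂A     = {blue, green, red}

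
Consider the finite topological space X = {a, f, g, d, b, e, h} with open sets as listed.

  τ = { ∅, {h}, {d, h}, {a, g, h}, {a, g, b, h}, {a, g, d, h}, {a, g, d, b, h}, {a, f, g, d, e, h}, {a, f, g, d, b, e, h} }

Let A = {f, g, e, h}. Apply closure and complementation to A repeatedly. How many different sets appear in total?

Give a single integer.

6

X∖A={a, d, b}, int(X∖A)=∅, hence cl(A)={a, f, g, d, b, e, h}
Orbit (k=closure, c=complement):
  1. A     = {f, g, e, h}
  2. kA    = {a, f, g, d, b, e, h}
  3. cA    = {a, d, b}
  4. ckA   = ∅
  5. kcA   = {a, f, g, d, b, e}
  6. ckcA  = {h}
(closed under both — stop)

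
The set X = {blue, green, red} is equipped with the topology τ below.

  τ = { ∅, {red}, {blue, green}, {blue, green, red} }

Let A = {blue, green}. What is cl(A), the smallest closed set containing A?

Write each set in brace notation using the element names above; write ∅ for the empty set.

{blue, green}

closure: X∖int(X∖A) = X∖{red} = {blue, green}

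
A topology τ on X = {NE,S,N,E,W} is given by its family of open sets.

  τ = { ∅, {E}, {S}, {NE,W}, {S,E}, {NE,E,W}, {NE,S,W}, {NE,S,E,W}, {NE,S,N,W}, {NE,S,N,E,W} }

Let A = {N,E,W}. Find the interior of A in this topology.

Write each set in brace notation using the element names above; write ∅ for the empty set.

opens ⊆ A: ∅, {E}; union → int = {E}

{E}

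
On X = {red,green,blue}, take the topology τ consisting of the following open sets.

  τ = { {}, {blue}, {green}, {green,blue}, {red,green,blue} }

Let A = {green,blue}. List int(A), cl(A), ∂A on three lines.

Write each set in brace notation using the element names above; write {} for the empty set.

int(A) = {green,blue}
cl(A)  = {red,green,blue}
∂A     = {red}

interior: largest open inside A is {green,blue} (from {}, {blue}, {green}, {green,blue})
cl via duality: int({red}) = {}, so X∖{} = {red,green,blue}
cl∖int = {red}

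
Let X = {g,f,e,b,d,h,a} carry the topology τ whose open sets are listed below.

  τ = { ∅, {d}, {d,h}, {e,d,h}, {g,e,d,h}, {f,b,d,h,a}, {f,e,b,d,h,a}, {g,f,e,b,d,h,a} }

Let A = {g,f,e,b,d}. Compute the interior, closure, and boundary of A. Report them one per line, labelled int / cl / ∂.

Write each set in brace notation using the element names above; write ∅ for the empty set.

open subsets of A: ∅, {d}; so int(A) = {d}
closure: X∖int(X∖A) = X∖∅ = {g,f,e,b,d,h,a}
∂A = {g,f,e,b,d,h,a} minus {d} = {g,f,e,b,h,a}

int(A) = {d}
cl(A)  = {g,f,e,b,d,h,a}
∂A     = {g,f,e,b,h,a}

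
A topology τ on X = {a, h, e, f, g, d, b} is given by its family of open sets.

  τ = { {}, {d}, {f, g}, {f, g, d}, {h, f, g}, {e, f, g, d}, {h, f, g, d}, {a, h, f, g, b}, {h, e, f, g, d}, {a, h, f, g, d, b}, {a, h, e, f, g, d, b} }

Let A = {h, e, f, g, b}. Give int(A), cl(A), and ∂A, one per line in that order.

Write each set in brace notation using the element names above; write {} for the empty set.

int(A) = {h, f, g}
cl(A)  = {a, h, e, f, g, b}
∂A     = {a, e, b}

U open, U⊆A: {}, {f, g}, {h, f, g}. int(A) = ⋃ = {h, f, g}
X∖A={a, d}, int(X∖A)={d}, hence cl(A)={a, h, e, f, g, b}
∂A: remove int from cl → {a, e, b}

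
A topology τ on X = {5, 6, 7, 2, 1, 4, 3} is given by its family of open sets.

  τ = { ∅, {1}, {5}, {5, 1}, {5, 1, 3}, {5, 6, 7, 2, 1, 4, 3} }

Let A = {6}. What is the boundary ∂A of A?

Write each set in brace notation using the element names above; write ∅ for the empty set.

{6, 7, 2, 4}

interior: largest open inside A is ∅ (from ∅)
cl via duality: int({5, 7, 2, 1, 4, 3}) = {5, 1, 3}, so X∖{5, 1, 3} = {6, 7, 2, 4}
cl∖int = {6, 7, 2, 4}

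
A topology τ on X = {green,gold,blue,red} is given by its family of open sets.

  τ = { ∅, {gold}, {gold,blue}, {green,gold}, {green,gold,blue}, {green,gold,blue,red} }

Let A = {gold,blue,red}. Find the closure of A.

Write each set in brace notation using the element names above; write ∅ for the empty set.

{green,gold,blue,red}

closure: X∖int(X∖A) = X∖∅ = {green,gold,blue,red}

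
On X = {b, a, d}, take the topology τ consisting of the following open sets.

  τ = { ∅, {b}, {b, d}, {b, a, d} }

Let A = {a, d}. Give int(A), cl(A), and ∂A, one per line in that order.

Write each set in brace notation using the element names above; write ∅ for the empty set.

int(A) = ∅
cl(A)  = {a, d}
∂A     = {a, d}

open subsets of A: ∅; so int(A) = ∅
closure: X∖int(X∖A) = X∖{b} = {a, d}
∂A = {a, d} minus ∅ = {a, d}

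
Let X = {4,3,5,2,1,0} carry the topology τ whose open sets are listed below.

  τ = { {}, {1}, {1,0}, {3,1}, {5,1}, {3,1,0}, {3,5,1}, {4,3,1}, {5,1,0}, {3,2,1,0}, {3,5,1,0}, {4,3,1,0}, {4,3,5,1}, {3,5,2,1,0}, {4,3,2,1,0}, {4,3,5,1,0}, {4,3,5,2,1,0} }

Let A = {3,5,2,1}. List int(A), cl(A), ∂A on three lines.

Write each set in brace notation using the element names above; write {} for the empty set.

int(A) = {3,5,1}
cl(A)  = {4,3,5,2,1,0}
∂A     = {4,2,0}

opens ⊆ A: {}, {1}, {5,1}, {3,1}, {3,5,1}; union → int = {3,5,1}
complement {4,0}; its interior {}; cl(A) = X∖{} = {4,3,5,2,1,0}
boundary = {4,3,5,2,1,0} ∖ {3,5,1} = {4,2,0}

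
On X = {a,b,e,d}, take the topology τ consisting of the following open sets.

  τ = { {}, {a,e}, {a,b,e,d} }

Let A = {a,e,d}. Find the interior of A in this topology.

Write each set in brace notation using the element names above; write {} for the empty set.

interior: largest open inside A is {a,e} (from {}, {a,e})

{a,e}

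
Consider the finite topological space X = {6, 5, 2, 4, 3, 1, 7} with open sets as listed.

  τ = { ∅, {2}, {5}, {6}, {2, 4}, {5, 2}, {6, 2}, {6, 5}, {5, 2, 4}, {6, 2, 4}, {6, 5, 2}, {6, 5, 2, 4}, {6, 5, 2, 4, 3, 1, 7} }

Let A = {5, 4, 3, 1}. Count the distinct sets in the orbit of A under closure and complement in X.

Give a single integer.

8

closure: X∖int(X∖A) = X∖{6, 2} = {5, 4, 3, 1, 7}
Let k=closure and c=complement:
  1. A     = {5, 4, 3, 1}
  2. kA    = {5, 4, 3, 1, 7}
  3. cA    = {6, 2, 7}
  4. ckA   = {6, 2}
  5. kcA   = {6, 2, 4, 3, 1, 7}
  6. ckcA  = {5}
  7. kckcA = {5, 3, 1, 7}
  8. ckckcA = {6, 2, 4}
— saturated at 8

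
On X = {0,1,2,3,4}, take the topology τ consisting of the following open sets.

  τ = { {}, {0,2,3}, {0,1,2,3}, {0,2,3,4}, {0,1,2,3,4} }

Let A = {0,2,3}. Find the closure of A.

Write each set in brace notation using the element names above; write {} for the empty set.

{0,1,2,3,4}

cl via duality: int({1,4}) = {}, so X∖{} = {0,1,2,3,4}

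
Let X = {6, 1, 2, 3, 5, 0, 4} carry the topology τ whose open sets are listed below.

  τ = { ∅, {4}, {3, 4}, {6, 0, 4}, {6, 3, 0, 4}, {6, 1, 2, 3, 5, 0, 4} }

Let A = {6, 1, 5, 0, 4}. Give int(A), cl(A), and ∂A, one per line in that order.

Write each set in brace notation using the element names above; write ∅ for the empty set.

int(A) = {6, 0, 4}
cl(A)  = {6, 1, 2, 3, 5, 0, 4}
∂A     = {1, 2, 3, 5}

U open, U⊆A: ∅, {4}, {6, 0, 4}. int(A) = ⋃ = {6, 0, 4}
X∖A={2, 3}, int(X∖A)=∅, hence cl(A)={6, 1, 2, 3, 5, 0, 4}
∂A: remove int from cl → {1, 2, 3, 5}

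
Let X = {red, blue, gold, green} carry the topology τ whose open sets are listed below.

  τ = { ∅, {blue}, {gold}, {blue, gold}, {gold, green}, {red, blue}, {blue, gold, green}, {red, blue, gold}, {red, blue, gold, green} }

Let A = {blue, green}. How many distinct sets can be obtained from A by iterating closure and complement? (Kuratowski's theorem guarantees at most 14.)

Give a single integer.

X∖A={red, gold}, int(X∖A)={gold}, hence cl(A)={red, blue, green}
Orbit (k=closure, c=complement):
  1. A     = {blue, green}
  2. kA    = {red, blue, green}
  3. cA    = {red, gold}
  4. ckA   = {gold}
  5. kcA   = {red, gold, green}
  6. kckA  = {gold, green}
  7. ckcA  = {blue}
  8. ckckA = {red, blue}
(closed under both — stop)

8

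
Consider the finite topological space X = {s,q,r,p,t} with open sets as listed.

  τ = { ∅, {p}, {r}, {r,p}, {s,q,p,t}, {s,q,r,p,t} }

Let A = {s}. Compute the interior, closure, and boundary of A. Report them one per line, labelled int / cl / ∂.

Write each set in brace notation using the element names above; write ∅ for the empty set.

opens ⊆ A: ∅; union → int = ∅
complement {q,r,p,t}; its interior {r,p}; cl(A) = X∖{r,p} = {s,q,t}
boundary = {s,q,t} ∖ ∅ = {s,q,t}

int(A) = ∅
cl(A)  = {s,q,t}
∂A     = {s,q,t}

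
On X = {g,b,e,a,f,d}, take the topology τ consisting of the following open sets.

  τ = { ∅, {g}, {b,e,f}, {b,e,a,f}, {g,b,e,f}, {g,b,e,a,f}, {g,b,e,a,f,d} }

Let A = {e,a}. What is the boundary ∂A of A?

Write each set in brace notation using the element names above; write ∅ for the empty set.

{b,e,a,f,d}

interior: largest open inside A is ∅ (from ∅)
cl via duality: int({g,b,f,d}) = {g}, so X∖{g} = {b,e,a,f,d}
cl∖int = {b,e,a,f,d}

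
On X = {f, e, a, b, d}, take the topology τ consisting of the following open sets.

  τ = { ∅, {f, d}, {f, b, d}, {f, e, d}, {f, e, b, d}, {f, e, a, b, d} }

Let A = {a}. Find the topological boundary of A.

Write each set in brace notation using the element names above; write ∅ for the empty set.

open subsets of A: ∅; so int(A) = ∅
closure: X∖int(X∖A) = X∖{f, e, b, d} = {a}
∂A = {a} minus ∅ = {a}

{a}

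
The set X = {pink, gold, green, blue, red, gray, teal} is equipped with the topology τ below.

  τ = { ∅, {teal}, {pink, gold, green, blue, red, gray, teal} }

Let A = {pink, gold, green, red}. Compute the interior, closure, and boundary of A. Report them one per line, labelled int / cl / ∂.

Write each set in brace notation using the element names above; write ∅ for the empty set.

int(A) = ∅
cl(A)  = {pink, gold, green, blue, red, gray}
∂A     = {pink, gold, green, blue, red, gray}

open subsets of A: ∅; so int(A) = ∅
closure: X∖int(X∖A) = X∖{teal} = {pink, gold, green, blue, red, gray}
∂A = {pink, gold, green, blue, red, gray} minus ∅ = {pink, gold, green, blue, red, gray}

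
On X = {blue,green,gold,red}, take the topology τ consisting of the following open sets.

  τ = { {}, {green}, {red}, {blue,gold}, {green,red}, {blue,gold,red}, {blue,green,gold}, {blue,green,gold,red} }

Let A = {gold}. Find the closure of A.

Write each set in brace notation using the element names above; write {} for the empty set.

{blue,gold}

closure: X∖int(X∖A) = X∖{green,red} = {blue,gold}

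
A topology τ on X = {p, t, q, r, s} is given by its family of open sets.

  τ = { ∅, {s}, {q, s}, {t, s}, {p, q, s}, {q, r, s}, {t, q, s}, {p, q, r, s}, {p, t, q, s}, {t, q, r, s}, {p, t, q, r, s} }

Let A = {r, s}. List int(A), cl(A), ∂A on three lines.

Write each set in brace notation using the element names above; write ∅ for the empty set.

open subsets of A: ∅, {s}; so int(A) = {s}
closure: X∖int(X∖A) = X∖∅ = {p, t, q, r, s}
∂A = {p, t, q, r, s} minus {s} = {p, t, q, r}

int(A) = {s}
cl(A)  = {p, t, q, r, s}
∂A     = {p, t, q, r}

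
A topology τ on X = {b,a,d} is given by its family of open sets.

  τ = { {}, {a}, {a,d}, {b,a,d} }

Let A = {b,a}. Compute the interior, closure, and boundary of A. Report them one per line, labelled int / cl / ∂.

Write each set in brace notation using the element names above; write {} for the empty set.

int(A) = {a}
cl(A)  = {b,a,d}
∂A     = {b,d}

open subsets of A: {}, {a}; so int(A) = {a}
closure: X∖int(X∖A) = X∖{} = {b,a,d}
∂A = {b,a,d} minus {a} = {b,d}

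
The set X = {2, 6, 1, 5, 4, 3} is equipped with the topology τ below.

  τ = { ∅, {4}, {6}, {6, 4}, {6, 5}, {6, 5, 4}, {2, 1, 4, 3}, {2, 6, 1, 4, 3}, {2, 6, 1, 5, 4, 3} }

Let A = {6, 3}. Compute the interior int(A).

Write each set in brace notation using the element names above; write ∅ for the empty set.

{6}

opens ⊆ A: ∅, {6}; union → int = {6}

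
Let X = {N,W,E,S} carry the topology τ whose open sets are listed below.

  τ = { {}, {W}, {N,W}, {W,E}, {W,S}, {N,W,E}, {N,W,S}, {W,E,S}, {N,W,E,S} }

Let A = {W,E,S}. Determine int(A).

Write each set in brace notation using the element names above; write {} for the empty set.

interior: largest open inside A is {W,E,S} (from {}, {W}, {W,S}, {W,E}, {W,E,S})

{W,E,S}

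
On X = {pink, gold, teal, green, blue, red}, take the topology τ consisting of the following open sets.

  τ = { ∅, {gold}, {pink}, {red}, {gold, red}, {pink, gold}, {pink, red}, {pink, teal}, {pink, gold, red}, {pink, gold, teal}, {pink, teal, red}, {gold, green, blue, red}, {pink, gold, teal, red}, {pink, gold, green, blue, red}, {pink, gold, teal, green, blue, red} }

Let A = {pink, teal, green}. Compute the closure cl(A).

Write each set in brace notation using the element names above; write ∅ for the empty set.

{pink, teal, green, blue}

closure: X∖int(X∖A) = X∖{gold, red} = {pink, teal, green, blue}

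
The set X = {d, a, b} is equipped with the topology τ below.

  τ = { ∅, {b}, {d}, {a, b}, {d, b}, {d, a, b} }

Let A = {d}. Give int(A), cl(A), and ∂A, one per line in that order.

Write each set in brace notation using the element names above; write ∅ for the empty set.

int(A) = {d}
cl(A)  = {d}
∂A     = ∅

opens ⊆ A: ∅, {d}; union → int = {d}
complement {a, b}; its interior {a, b}; cl(A) = X∖{a, b} = {d}
boundary = {d} ∖ {d} = ∅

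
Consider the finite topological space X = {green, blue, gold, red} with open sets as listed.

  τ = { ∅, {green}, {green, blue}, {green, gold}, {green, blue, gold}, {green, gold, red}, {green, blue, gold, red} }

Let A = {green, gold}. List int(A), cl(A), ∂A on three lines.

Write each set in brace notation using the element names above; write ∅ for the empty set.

open subsets of A: ∅, {green}, {green, gold}; so int(A) = {green, gold}
closure: X∖int(X∖A) = X∖∅ = {green, blue, gold, red}
∂A = {green, blue, gold, red} minus {green, gold} = {blue, red}

int(A) = {green, gold}
cl(A)  = {green, blue, gold, red}
∂A     = {blue, red}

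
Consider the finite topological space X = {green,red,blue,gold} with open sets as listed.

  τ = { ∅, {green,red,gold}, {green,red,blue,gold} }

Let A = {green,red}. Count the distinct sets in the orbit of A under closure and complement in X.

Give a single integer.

4

closure: X∖int(X∖A) = X∖∅ = {green,red,blue,gold}
Let k=closure and c=complement:
  1. A     = {green,red}
  2. kA    = {green,red,blue,gold}
  3. cA    = {blue,gold}
  4. ckA   = ∅
— saturated at 4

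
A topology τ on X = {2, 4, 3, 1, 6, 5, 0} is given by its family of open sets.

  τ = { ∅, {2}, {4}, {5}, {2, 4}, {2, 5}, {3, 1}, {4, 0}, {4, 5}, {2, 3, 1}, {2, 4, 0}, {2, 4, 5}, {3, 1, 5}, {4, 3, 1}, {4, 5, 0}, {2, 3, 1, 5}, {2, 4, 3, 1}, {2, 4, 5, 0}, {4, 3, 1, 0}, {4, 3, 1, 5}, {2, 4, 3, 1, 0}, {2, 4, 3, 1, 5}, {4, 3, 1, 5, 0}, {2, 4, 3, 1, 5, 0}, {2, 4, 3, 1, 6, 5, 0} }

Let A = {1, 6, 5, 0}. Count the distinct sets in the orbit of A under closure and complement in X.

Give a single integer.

12

complement {2, 4, 3}; its interior {2, 4}; cl(A) = X∖{2, 4} = {3, 1, 6, 5, 0}
With k = closure, c = complement:
  1. A     = {1, 6, 5, 0}
  2. kA    = {3, 1, 6, 5, 0}
  3. cA    = {2, 4, 3}
  4. ckA   = {2, 4}
  5. kcA   = {2, 4, 3, 1, 6, 0}
  6. kckA  = {2, 4, 6, 0}
  7. ckcA  = {5}
  8. ckckA = {3, 1, 5}
  9. kckcA = {6, 5}
  10. kckckA = {3, 1, 6, 5}
  11. ckckcA = {2, 4, 3, 1, 0}
  12. ckckckA = {2, 4, 0}
k, c of each give nothing new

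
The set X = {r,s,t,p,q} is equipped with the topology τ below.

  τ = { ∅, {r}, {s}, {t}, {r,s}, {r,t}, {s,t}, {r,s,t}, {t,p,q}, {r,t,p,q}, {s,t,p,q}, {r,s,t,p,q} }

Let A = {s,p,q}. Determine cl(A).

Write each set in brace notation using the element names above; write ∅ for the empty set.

X∖A={r,t}, int(X∖A)={r,t}, hence cl(A)={s,p,q}

{s,p,q}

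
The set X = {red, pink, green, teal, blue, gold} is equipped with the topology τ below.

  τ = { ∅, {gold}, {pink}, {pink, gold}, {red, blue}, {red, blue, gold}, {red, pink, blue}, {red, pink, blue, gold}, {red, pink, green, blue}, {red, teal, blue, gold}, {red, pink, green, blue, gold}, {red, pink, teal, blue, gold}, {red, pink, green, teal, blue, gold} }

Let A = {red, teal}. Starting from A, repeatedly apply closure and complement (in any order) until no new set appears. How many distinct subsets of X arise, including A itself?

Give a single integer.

8

X∖A={pink, green, blue, gold}, int(X∖A)={pink, gold}, hence cl(A)={red, green, teal, blue}
Orbit (k=closure, c=complement):
  1. A     = {red, teal}
  2. kA    = {red, green, teal, blue}
  3. cA    = {pink, green, blue, gold}
  4. ckA   = {pink, gold}
  5. kcA   = {red, pink, green, teal, blue, gold}
  6. kckA  = {pink, green, teal, gold}
  7. ckcA  = ∅
  8. ckckA = {red, blue}
(closed under both — stop)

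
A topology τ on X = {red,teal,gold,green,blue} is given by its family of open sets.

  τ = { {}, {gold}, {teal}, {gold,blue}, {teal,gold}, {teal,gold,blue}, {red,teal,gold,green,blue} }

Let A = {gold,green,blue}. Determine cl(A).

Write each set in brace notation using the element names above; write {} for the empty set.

cl via duality: int({red,teal}) = {teal}, so X∖{teal} = {red,gold,green,blue}

{red,gold,green,blue}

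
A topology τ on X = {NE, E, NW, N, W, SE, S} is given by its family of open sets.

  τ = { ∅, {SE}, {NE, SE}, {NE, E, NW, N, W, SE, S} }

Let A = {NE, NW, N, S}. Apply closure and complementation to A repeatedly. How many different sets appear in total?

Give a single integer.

X∖A={E, W, SE}, int(X∖A)={SE}, hence cl(A)={NE, E, NW, N, W, S}
Orbit (k=closure, c=complement):
  1. A     = {NE, NW, N, S}
  2. kA    = {NE, E, NW, N, W, S}
  3. cA    = {E, W, SE}
  4. ckA   = {SE}
  5. kcA   = {NE, E, NW, N, W, SE, S}
  6. ckcA  = ∅
(closed under both — stop)

6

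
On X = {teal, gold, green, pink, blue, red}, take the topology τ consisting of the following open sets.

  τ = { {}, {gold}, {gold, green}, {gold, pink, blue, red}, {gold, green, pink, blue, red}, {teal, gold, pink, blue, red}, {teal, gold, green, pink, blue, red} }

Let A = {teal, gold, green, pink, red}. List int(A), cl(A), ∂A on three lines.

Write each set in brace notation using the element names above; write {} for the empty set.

int(A) = {gold, green}
cl(A)  = {teal, gold, green, pink, blue, red}
∂A     = {teal, pink, blue, red}

opens ⊆ A: {}, {gold}, {gold, green}; union → int = {gold, green}
complement {blue}; its interior {}; cl(A) = X∖{} = {teal, gold, green, pink, blue, red}
boundary = {teal, gold, green, pink, blue, red} ∖ {gold, green} = {teal, pink, blue, red}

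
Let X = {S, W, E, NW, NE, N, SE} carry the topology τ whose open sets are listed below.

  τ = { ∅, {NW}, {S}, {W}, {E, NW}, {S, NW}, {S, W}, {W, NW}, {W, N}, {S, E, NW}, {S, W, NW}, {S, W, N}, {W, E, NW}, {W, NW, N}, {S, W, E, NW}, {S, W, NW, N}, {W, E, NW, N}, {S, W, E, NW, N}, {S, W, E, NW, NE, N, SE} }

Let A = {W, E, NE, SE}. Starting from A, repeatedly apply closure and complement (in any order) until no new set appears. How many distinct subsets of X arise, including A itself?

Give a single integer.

10

closure: X∖int(X∖A) = X∖{S, NW} = {W, E, NE, N, SE}
Let k=closure and c=complement:
  1. A     = {W, E, NE, SE}
  2. kA    = {W, E, NE, N, SE}
  3. cA    = {S, NW, N}
  4. ckA   = {S, NW}
  5. kcA   = {S, E, NW, NE, N, SE}
  6. kckA  = {S, E, NW, NE, SE}
  7. ckcA  = {W}
  8. ckckA = {W, N}
  9. kckcA = {W, NE, N, SE}
  10. ckckcA = {S, E, NW}
— saturated at 10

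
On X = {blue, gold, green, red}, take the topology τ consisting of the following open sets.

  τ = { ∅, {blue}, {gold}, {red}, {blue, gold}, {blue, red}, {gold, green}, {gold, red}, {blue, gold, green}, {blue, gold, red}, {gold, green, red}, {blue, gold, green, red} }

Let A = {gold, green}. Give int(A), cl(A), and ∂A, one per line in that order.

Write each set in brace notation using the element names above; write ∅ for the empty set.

interior: largest open inside A is {gold, green} (from ∅, {gold}, {gold, green})
cl via duality: int({blue, red}) = {blue, red}, so X∖{blue, red} = {gold, green}
cl∖int = ∅

int(A) = {gold, green}
cl(A)  = {gold, green}
∂A     = ∅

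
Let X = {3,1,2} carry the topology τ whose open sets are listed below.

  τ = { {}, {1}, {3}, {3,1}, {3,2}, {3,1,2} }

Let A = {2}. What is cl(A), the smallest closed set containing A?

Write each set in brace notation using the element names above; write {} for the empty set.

cl via duality: int({3,1}) = {3,1}, so X∖{3,1} = {2}

{2}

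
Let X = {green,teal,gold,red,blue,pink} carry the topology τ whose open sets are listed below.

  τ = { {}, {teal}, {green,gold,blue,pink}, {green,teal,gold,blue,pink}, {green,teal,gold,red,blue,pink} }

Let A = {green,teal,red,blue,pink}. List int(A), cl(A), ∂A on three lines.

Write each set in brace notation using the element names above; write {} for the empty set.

interior: largest open inside A is {teal} (from {}, {teal})
cl via duality: int({gold}) = {}, so X∖{} = {green,teal,gold,red,blue,pink}
cl∖int = {green,gold,red,blue,pink}

int(A) = {teal}
cl(A)  = {green,teal,gold,red,blue,pink}
∂A     = {green,gold,red,blue,pink}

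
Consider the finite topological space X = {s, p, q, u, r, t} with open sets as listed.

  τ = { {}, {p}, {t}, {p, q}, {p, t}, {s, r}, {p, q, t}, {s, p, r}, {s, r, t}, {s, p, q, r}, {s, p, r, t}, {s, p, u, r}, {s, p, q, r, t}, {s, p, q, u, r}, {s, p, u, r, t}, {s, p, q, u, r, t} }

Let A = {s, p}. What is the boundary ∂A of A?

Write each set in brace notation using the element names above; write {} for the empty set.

{s, q, u, r}

opens ⊆ A: {}, {p}; union → int = {p}
complement {q, u, r, t}; its interior {t}; cl(A) = X∖{t} = {s, p, q, u, r}
boundary = {s, p, q, u, r} ∖ {p} = {s, q, u, r}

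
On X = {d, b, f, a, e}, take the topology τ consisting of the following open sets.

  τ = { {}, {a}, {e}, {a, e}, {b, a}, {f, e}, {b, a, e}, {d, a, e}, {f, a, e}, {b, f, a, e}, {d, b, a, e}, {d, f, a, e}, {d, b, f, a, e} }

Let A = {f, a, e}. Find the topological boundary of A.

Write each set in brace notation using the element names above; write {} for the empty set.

{d, b}

opens ⊆ A: {}, {e}, {a}, {a, e}, {f, e}, {f, a, e}; union → int = {f, a, e}
complement {d, b}; its interior {}; cl(A) = X∖{} = {d, b, f, a, e}
boundary = {d, b, f, a, e} ∖ {f, a, e} = {d, b}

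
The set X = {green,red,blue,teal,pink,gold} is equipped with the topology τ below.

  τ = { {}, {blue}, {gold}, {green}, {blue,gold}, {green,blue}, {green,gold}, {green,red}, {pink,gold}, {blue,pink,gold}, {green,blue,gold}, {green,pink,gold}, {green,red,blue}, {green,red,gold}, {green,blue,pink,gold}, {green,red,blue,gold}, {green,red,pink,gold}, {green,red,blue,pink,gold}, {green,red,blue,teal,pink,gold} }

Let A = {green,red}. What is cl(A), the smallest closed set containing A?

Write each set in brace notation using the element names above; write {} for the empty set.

X∖A={blue,teal,pink,gold}, int(X∖A)={blue,pink,gold}, hence cl(A)={green,red,teal}

{green,red,teal}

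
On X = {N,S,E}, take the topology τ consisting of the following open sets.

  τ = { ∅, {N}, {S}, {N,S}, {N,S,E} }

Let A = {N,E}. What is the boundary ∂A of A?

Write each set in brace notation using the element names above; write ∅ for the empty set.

opens ⊆ A: ∅, {N}; union → int = {N}
complement {S}; its interior {S}; cl(A) = X∖{S} = {N,E}
boundary = {N,E} ∖ {N} = {E}

{E}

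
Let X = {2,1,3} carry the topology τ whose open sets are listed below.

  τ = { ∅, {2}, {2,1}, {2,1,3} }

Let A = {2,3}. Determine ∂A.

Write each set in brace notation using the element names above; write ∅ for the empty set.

{1,3}

interior: largest open inside A is {2} (from ∅, {2})
cl via duality: int({1}) = ∅, so X∖∅ = {2,1,3}
cl∖int = {1,3}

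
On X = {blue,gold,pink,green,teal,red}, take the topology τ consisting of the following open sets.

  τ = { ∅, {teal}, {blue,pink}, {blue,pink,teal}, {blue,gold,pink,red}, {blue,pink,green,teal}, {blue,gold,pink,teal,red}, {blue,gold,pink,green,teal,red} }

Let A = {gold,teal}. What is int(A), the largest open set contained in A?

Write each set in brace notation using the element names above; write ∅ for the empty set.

U open, U⊆A: ∅, {teal}. int(A) = ⋃ = {teal}

{teal}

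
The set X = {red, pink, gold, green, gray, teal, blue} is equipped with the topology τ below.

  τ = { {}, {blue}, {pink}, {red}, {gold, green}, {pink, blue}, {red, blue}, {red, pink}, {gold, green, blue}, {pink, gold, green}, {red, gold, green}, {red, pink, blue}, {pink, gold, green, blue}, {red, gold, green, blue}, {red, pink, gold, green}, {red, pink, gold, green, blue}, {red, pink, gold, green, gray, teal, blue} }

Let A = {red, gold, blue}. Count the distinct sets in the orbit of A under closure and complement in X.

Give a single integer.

10

closure: X∖int(X∖A) = X∖{pink} = {red, gold, green, gray, teal, blue}
Let k=closure and c=complement:
  1. A     = {red, gold, blue}
  2. kA    = {red, gold, green, gray, teal, blue}
  3. cA    = {pink, green, gray, teal}
  4. ckA   = {pink}
  5. kcA   = {pink, gold, green, gray, teal}
  6. kckA  = {pink, gray, teal}
  7. ckcA  = {red, blue}
  8. ckckA = {red, gold, green, blue}
  9. kckcA = {red, gray, teal, blue}
  10. ckckcA = {pink, gold, green}
— saturated at 10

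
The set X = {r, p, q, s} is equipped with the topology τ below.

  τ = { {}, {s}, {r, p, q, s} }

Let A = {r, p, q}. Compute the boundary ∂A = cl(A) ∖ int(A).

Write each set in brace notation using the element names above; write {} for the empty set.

{r, p, q}

open subsets of A: {}; so int(A) = {}
closure: X∖int(X∖A) = X∖{s} = {r, p, q}
∂A = {r, p, q} minus {} = {r, p, q}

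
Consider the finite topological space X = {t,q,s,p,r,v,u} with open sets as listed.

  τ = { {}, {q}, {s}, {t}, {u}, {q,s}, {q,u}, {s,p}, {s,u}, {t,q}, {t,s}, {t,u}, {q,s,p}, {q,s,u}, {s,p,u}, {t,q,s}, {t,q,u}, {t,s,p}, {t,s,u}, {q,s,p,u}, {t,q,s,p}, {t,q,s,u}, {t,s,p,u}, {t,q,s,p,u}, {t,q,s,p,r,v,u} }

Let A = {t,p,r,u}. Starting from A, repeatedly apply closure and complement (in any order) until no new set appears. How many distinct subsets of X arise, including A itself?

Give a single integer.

8

X∖A={q,s,v}, int(X∖A)={q,s}, hence cl(A)={t,p,r,v,u}
Orbit (k=closure, c=complement):
  1. A     = {t,p,r,u}
  2. kA    = {t,p,r,v,u}
  3. cA    = {q,s,v}
  4. ckA   = {q,s}
  5. kcA   = {q,s,p,r,v}
  6. ckcA  = {t,u}
  7. kckcA = {t,r,v,u}
  8. ckckcA = {q,s,p}
(closed under both — stop)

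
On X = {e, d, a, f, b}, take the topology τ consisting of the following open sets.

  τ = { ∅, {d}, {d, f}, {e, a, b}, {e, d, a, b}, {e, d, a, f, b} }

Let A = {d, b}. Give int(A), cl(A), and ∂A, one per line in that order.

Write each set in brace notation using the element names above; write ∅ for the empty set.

opens ⊆ A: ∅, {d}; union → int = {d}
complement {e, a, f}; its interior ∅; cl(A) = X∖∅ = {e, d, a, f, b}
boundary = {e, d, a, f, b} ∖ {d} = {e, a, f, b}

int(A) = {d}
cl(A)  = {e, d, a, f, b}
∂A     = {e, a, f, b}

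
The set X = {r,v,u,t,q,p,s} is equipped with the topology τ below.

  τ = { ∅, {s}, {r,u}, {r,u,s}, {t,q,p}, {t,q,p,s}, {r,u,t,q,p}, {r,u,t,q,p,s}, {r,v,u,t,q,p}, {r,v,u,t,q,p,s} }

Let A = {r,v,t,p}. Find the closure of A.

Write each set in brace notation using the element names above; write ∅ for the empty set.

{r,v,u,t,q,p}

X∖A={u,q,s}, int(X∖A)={s}, hence cl(A)={r,v,u,t,q,p}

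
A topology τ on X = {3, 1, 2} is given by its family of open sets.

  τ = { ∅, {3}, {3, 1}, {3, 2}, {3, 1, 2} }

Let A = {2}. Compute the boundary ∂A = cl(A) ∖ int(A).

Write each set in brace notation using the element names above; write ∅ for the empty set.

open subsets of A: ∅; so int(A) = ∅
closure: X∖int(X∖A) = X∖{3, 1} = {2}
∂A = {2} minus ∅ = {2}

{2}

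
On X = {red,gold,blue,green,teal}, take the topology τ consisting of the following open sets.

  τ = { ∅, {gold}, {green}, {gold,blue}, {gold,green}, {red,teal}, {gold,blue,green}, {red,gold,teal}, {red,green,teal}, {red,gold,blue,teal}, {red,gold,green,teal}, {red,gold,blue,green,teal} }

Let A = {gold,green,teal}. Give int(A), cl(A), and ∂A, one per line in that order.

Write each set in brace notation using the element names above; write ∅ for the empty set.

int(A) = {gold,green}
cl(A)  = {red,gold,blue,green,teal}
∂A     = {red,blue,teal}

interior: largest open inside A is {gold,green} (from ∅, {gold}, {green}, {gold,green})
cl via duality: int({red,blue}) = ∅, so X∖∅ = {red,gold,blue,green,teal}
cl∖int = {red,blue,teal}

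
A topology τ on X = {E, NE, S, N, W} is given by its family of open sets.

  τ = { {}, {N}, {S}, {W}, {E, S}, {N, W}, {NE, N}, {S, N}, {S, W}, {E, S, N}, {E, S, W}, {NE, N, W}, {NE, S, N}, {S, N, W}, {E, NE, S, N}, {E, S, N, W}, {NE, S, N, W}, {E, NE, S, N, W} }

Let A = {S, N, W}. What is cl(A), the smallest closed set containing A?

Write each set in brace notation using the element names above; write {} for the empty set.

cl via duality: int({E, NE}) = {}, so X∖{} = {E, NE, S, N, W}

{E, NE, S, N, W}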